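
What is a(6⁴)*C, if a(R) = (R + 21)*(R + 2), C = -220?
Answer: -376082520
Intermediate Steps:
a(R) = (2 + R)*(21 + R) (a(R) = (21 + R)*(2 + R) = (2 + R)*(21 + R))
a(6⁴)*C = (42 + (6⁴)² + 23*6⁴)*(-220) = (42 + 1296² + 23*1296)*(-220) = (42 + 1679616 + 29808)*(-220) = 1709466*(-220) = -376082520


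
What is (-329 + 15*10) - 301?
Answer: -480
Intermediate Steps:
(-329 + 15*10) - 301 = (-329 + 150) - 301 = -179 - 301 = -480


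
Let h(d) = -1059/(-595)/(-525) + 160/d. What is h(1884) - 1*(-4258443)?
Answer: 208846291742362/49042875 ≈ 4.2584e+6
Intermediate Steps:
h(d) = -353/104125 + 160/d (h(d) = -1059*(-1/595)*(-1/525) + 160/d = (1059/595)*(-1/525) + 160/d = -353/104125 + 160/d)
h(1884) - 1*(-4258443) = (-353/104125 + 160/1884) - 1*(-4258443) = (-353/104125 + 160*(1/1884)) + 4258443 = (-353/104125 + 40/471) + 4258443 = 3998737/49042875 + 4258443 = 208846291742362/49042875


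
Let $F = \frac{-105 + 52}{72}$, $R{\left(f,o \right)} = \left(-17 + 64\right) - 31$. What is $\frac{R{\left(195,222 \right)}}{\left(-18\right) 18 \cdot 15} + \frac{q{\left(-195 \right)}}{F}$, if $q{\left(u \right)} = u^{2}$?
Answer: $- \frac{3326427212}{64395} \approx -51657.0$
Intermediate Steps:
$R{\left(f,o \right)} = 16$ ($R{\left(f,o \right)} = 47 - 31 = 16$)
$F = - \frac{53}{72}$ ($F = \frac{1}{72} \left(-53\right) = - \frac{53}{72} \approx -0.73611$)
$\frac{R{\left(195,222 \right)}}{\left(-18\right) 18 \cdot 15} + \frac{q{\left(-195 \right)}}{F} = \frac{16}{\left(-18\right) 18 \cdot 15} + \frac{\left(-195\right)^{2}}{- \frac{53}{72}} = \frac{16}{\left(-324\right) 15} + 38025 \left(- \frac{72}{53}\right) = \frac{16}{-4860} - \frac{2737800}{53} = 16 \left(- \frac{1}{4860}\right) - \frac{2737800}{53} = - \frac{4}{1215} - \frac{2737800}{53} = - \frac{3326427212}{64395}$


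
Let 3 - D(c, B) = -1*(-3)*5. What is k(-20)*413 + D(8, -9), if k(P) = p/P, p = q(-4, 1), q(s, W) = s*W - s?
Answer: -12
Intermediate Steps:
q(s, W) = -s + W*s (q(s, W) = W*s - s = -s + W*s)
p = 0 (p = -4*(-1 + 1) = -4*0 = 0)
D(c, B) = -12 (D(c, B) = 3 - (-1*(-3))*5 = 3 - 3*5 = 3 - 1*15 = 3 - 15 = -12)
k(P) = 0 (k(P) = 0/P = 0)
k(-20)*413 + D(8, -9) = 0*413 - 12 = 0 - 12 = -12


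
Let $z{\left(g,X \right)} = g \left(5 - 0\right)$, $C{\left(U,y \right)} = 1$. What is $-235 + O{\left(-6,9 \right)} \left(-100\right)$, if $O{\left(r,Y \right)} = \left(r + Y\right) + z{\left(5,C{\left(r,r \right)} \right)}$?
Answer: $-3035$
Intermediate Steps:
$z{\left(g,X \right)} = 5 g$ ($z{\left(g,X \right)} = g \left(5 + 0\right) = g 5 = 5 g$)
$O{\left(r,Y \right)} = 25 + Y + r$ ($O{\left(r,Y \right)} = \left(r + Y\right) + 5 \cdot 5 = \left(Y + r\right) + 25 = 25 + Y + r$)
$-235 + O{\left(-6,9 \right)} \left(-100\right) = -235 + \left(25 + 9 - 6\right) \left(-100\right) = -235 + 28 \left(-100\right) = -235 - 2800 = -3035$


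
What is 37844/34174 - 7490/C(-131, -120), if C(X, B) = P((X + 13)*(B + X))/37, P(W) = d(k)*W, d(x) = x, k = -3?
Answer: 3208307849/759124149 ≈ 4.2263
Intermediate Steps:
P(W) = -3*W
C(X, B) = -3*(13 + X)*(B + X)/37 (C(X, B) = -3*(X + 13)*(B + X)/37 = -3*(13 + X)*(B + X)*(1/37) = -3*(13 + X)*(B + X)/37)
37844/34174 - 7490/C(-131, -120) = 37844/34174 - 7490/(-39/37*(-120) - 39/37*(-131) - 3/37*(-131)**2 - 3/37*(-120)*(-131)) = 37844*(1/34174) - 7490/(4680/37 + 5109/37 - 3/37*17161 - 47160/37) = 18922/17087 - 7490/(4680/37 + 5109/37 - 51483/37 - 47160/37) = 18922/17087 - 7490/(-88854/37) = 18922/17087 - 7490*(-37/88854) = 18922/17087 + 138565/44427 = 3208307849/759124149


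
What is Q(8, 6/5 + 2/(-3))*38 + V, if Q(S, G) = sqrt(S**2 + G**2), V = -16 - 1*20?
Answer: -36 + 304*sqrt(226)/15 ≈ 268.67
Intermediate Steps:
V = -36 (V = -16 - 20 = -36)
Q(S, G) = sqrt(G**2 + S**2)
Q(8, 6/5 + 2/(-3))*38 + V = sqrt((6/5 + 2/(-3))**2 + 8**2)*38 - 36 = sqrt((6*(1/5) + 2*(-1/3))**2 + 64)*38 - 36 = sqrt((6/5 - 2/3)**2 + 64)*38 - 36 = sqrt((8/15)**2 + 64)*38 - 36 = sqrt(64/225 + 64)*38 - 36 = sqrt(14464/225)*38 - 36 = (8*sqrt(226)/15)*38 - 36 = 304*sqrt(226)/15 - 36 = -36 + 304*sqrt(226)/15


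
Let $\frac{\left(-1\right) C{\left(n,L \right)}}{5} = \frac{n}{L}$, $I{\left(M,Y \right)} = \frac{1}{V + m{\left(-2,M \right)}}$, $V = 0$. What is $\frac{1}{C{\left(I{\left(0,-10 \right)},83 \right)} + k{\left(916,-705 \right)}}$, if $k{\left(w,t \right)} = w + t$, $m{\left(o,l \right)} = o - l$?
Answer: $\frac{166}{35031} \approx 0.0047387$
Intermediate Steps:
$I{\left(M,Y \right)} = \frac{1}{-2 - M}$ ($I{\left(M,Y \right)} = \frac{1}{0 - \left(2 + M\right)} = \frac{1}{-2 - M}$)
$C{\left(n,L \right)} = - \frac{5 n}{L}$ ($C{\left(n,L \right)} = - 5 \frac{n}{L} = - \frac{5 n}{L}$)
$k{\left(w,t \right)} = t + w$
$\frac{1}{C{\left(I{\left(0,-10 \right)},83 \right)} + k{\left(916,-705 \right)}} = \frac{1}{- \frac{5 \left(- \frac{1}{2 + 0}\right)}{83} + \left(-705 + 916\right)} = \frac{1}{\left(-5\right) \left(- \frac{1}{2}\right) \frac{1}{83} + 211} = \frac{1}{\frac{5}{166} + 211} = \frac{1}{\frac{35031}{166}} = \frac{166}{35031}$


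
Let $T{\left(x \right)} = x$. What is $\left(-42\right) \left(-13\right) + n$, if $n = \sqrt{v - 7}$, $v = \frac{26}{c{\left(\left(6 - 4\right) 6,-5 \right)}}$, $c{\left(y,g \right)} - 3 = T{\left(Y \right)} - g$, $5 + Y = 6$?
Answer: $546 + \frac{i \sqrt{37}}{3} \approx 546.0 + 2.0276 i$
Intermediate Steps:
$Y = 1$ ($Y = -5 + 6 = 1$)
$c{\left(y,g \right)} = 4 - g$ ($c{\left(y,g \right)} = 3 - \left(-1 + g\right) = 4 - g$)
$v = \frac{26}{9}$ ($v = \frac{26}{4 - -5} = \frac{26}{4 + 5} = \frac{26}{9} \approx 2.8889$)
$n = \frac{i \sqrt{37}}{3}$ ($n = \sqrt{\frac{26}{9} - 7} = \sqrt{- \frac{37}{9}} = \frac{i \sqrt{37}}{3} \approx 2.0276 i$)
$\left(-42\right) \left(-13\right) + n = \left(-42\right) \left(-13\right) + \frac{i \sqrt{37}}{3} = 546 + \frac{i \sqrt{37}}{3}$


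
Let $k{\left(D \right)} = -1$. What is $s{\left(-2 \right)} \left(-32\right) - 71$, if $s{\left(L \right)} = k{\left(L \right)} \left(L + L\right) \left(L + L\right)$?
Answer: $441$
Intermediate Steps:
$s{\left(L \right)} = - 4 L^{2}$ ($s{\left(L \right)} = - \left(L + L\right) \left(L + L\right) = - 2 L 2 L = - 4 L^{2}$)
$s{\left(-2 \right)} \left(-32\right) - 71 = - 4 \left(-2\right)^{2} \left(-32\right) - 71 = \left(-4\right) 4 \left(-32\right) - 71 = \left(-16\right) \left(-32\right) - 71 = 512 - 71 = 441$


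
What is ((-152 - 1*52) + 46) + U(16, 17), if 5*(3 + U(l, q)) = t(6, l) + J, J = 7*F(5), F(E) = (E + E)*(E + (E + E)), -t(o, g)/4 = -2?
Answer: 253/5 ≈ 50.600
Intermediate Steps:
t(o, g) = 8 (t(o, g) = -4*(-2) = 8)
F(E) = 6*E² (F(E) = (2*E)*(E + 2*E) = (2*E)*(3*E) = 6*E²)
J = 1050 (J = 7*(6*5²) = 7*(6*25) = 7*150 = 1050)
U(l, q) = 1043/5 (U(l, q) = -3 + (8 + 1050)/5 = -3 + (⅕)*1058 = -3 + 1058/5 = 1043/5)
((-152 - 1*52) + 46) + U(16, 17) = ((-152 - 1*52) + 46) + 1043/5 = ((-152 - 52) + 46) + 1043/5 = (-204 + 46) + 1043/5 = -158 + 1043/5 = 253/5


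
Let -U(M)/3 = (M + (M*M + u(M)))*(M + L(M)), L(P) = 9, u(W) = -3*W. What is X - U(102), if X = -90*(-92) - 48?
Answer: 3404832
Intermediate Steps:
X = 8232 (X = 8280 - 48 = 8232)
U(M) = -3*(9 + M)*(M**2 - 2*M) (U(M) = -3*(M + (M*M - 3*M))*(M + 9) = -3*(M + (M**2 - 3*M))*(9 + M) = -3*(M**2 - 2*M)*(9 + M) = -3*(9 + M)*(M**2 - 2*M))
X - U(102) = 8232 - 3*102*(18 - 1*102**2 - 7*102) = 8232 - 3*102*(18 - 1*10404 - 714) = 8232 - 3*102*(18 - 10404 - 714) = 8232 - 3*102*(-11100) = 8232 - 1*(-3396600) = 8232 + 3396600 = 3404832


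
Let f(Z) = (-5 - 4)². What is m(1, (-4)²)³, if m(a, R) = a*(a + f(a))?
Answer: 551368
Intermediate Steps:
f(Z) = 81 (f(Z) = (-9)² = 81)
m(a, R) = a*(81 + a) (m(a, R) = a*(a + 81) = a*(81 + a))
m(1, (-4)²)³ = (1*(81 + 1))³ = (1*82)³ = 82³ = 551368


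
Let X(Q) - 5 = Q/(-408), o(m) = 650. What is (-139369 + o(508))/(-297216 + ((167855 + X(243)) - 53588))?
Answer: 18865784/24880465 ≈ 0.75826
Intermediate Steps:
X(Q) = 5 - Q/408 (X(Q) = 5 + Q/(-408) = 5 + Q*(-1/408) = 5 - Q/408)
(-139369 + o(508))/(-297216 + ((167855 + X(243)) - 53588)) = (-139369 + 650)/(-297216 + ((167855 + (5 - 1/408*243)) - 53588)) = -138719/(-297216 + ((167855 + (5 - 81/136)) - 53588)) = -138719/(-297216 + ((167855 + 599/136) - 53588)) = -138719/(-297216 + (22828879/136 - 53588)) = -138719/(-297216 + 15540911/136) = -138719/(-24880465/136) = -138719*(-136/24880465) = 18865784/24880465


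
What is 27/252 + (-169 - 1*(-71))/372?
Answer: -407/2604 ≈ -0.15630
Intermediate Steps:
27/252 + (-169 - 1*(-71))/372 = 27*(1/252) + (-169 + 71)*(1/372) = 3/28 - 98*1/372 = 3/28 - 49/186 = -407/2604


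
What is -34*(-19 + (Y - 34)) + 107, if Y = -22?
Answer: 2657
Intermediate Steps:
-34*(-19 + (Y - 34)) + 107 = -34*(-19 + (-22 - 34)) + 107 = -34*(-19 - 56) + 107 = -34*(-75) + 107 = 2550 + 107 = 2657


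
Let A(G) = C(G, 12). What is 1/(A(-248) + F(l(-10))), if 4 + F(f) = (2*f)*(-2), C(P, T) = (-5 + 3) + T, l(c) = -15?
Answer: 1/66 ≈ 0.015152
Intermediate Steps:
C(P, T) = -2 + T
A(G) = 10 (A(G) = -2 + 12 = 10)
F(f) = -4 - 4*f (F(f) = -4 + (2*f)*(-2) = -4 - 4*f)
1/(A(-248) + F(l(-10))) = 1/(10 + (-4 - 4*(-15))) = 1/(10 + (-4 + 60)) = 1/(10 + 56) = 1/66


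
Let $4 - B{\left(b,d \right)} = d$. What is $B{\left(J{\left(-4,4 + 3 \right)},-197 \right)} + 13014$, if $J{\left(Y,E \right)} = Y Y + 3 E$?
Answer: $13215$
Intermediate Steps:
$J{\left(Y,E \right)} = Y^{2} + 3 E$
$B{\left(b,d \right)} = 4 - d$
$B{\left(J{\left(-4,4 + 3 \right)},-197 \right)} + 13014 = \left(4 - -197\right) + 13014 = \left(4 + 197\right) + 13014 = 201 + 13014 = 13215$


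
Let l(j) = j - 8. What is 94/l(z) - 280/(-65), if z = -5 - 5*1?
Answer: -107/117 ≈ -0.91453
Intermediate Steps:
z = -10 (z = -5 - 5 = -10)
l(j) = -8 + j
94/l(z) - 280/(-65) = 94/(-8 - 10) - 280/(-65) = 94/(-18) - 280*(-1/65) = 94*(-1/18) + 56/13 = -47/9 + 56/13 = -107/117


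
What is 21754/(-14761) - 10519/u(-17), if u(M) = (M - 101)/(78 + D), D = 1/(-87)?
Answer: 615599141/88566 ≈ 6950.7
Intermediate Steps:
D = -1/87 ≈ -0.011494
u(M) = -8787/6785 + 87*M/6785 (u(M) = (M - 101)/(78 - 1/87) = (-101 + M)/(6785/87) = (-101 + M)*(87/6785) = -8787/6785 + 87*M/6785)
21754/(-14761) - 10519/u(-17) = 21754/(-14761) - 10519/(-8787/6785 + (87/6785)*(-17)) = 21754*(-1/14761) - 10519/(-8787/6785 - 1479/6785) = -21754/14761 - 10519/(-174/115) = -21754/14761 - 10519*(-115/174) = -21754/14761 + 1209685/174 = 615599141/88566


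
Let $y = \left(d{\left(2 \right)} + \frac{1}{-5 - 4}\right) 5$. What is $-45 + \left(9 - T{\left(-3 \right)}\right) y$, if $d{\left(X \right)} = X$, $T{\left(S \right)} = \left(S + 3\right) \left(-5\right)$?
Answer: $40$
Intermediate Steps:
$T{\left(S \right)} = -15 - 5 S$ ($T{\left(S \right)} = \left(3 + S\right) \left(-5\right) = -15 - 5 S$)
$y = \frac{85}{9}$ ($y = \left(2 + \frac{1}{-5 - 4}\right) 5 = \left(2 + \frac{1}{-9}\right) 5 = \left(2 - \frac{1}{9}\right) 5 = \frac{17}{9} \cdot 5 = \frac{85}{9} \approx 9.4444$)
$-45 + \left(9 - T{\left(-3 \right)}\right) y = -45 + \left(9 - \left(-15 - -15\right)\right) \frac{85}{9} = -45 + \left(9 - \left(-15 + 15\right)\right) \frac{85}{9} = -45 + \left(9 - 0\right) \frac{85}{9} = -45 + \left(9 + 0\right) \frac{85}{9} = -45 + 9 \cdot \frac{85}{9} = -45 + 85 = 40$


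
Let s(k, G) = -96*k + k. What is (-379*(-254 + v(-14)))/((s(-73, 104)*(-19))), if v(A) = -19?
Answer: -103467/131765 ≈ -0.78524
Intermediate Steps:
s(k, G) = -95*k
(-379*(-254 + v(-14)))/((s(-73, 104)*(-19))) = (-379*(-254 - 19))/((-95*(-73)*(-19))) = (-379*(-273))/((6935*(-19))) = 103467/(-131765) = 103467*(-1/131765) = -103467/131765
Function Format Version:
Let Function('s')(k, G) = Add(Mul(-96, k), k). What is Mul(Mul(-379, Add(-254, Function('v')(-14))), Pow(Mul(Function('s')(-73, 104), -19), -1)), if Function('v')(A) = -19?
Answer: Rational(-103467, 131765) ≈ -0.78524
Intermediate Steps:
Function('s')(k, G) = Mul(-95, k)
Mul(Mul(-379, Add(-254, Function('v')(-14))), Pow(Mul(Function('s')(-73, 104), -19), -1)) = Mul(Mul(-379, Add(-254, -19)), Pow(Mul(Mul(-95, -73), -19), -1)) = Mul(Mul(-379, -273), Pow(Mul(6935, -19), -1)) = Mul(103467, Pow(-131765, -1)) = Mul(103467, Rational(-1, 131765)) = Rational(-103467, 131765)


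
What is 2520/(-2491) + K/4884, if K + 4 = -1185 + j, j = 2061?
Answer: -2533882/3041511 ≈ -0.83310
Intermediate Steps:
K = 872 (K = -4 + (-1185 + 2061) = -4 + 876 = 872)
2520/(-2491) + K/4884 = 2520/(-2491) + 872/4884 = 2520*(-1/2491) + 872*(1/4884) = -2520/2491 + 218/1221 = -2533882/3041511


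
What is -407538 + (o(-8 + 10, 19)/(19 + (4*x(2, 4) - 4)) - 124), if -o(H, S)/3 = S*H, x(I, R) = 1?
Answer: -407668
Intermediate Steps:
o(H, S) = -3*H*S (o(H, S) = -3*S*H = -3*H*S)
-407538 + (o(-8 + 10, 19)/(19 + (4*x(2, 4) - 4)) - 124) = -407538 + ((-3*(-8 + 10)*19)/(19 + (4*1 - 4)) - 124) = -407538 + ((-3*2*19)/(19 + (4 - 4)) - 124) = -407538 + (-114/(19 + 0) - 124) = -407538 + (-114/19 - 124) = -407538 + ((1/19)*(-114) - 124) = -407538 + (-6 - 124) = -407538 - 130 = -407668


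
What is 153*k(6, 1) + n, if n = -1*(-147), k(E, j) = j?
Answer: 300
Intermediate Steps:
n = 147
153*k(6, 1) + n = 153*1 + 147 = 153 + 147 = 300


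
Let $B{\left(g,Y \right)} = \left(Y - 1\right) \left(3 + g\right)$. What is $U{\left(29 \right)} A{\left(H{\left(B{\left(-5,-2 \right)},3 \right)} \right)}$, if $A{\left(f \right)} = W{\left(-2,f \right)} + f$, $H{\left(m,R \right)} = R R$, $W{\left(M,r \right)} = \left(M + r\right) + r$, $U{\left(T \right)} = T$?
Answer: $725$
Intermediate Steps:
$B{\left(g,Y \right)} = \left(-1 + Y\right) \left(3 + g\right)$
$W{\left(M,r \right)} = M + 2 r$
$H{\left(m,R \right)} = R^{2}$
$A{\left(f \right)} = -2 + 3 f$ ($A{\left(f \right)} = \left(-2 + 2 f\right) + f = -2 + 3 f$)
$U{\left(29 \right)} A{\left(H{\left(B{\left(-5,-2 \right)},3 \right)} \right)} = 29 \left(-2 + 3 \cdot 3^{2}\right) = 29 \left(-2 + 3 \cdot 9\right) = 29 \left(-2 + 27\right) = 29 \cdot 25 = 725$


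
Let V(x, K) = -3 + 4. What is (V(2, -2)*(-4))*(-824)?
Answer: 3296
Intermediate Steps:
V(x, K) = 1
(V(2, -2)*(-4))*(-824) = (1*(-4))*(-824) = -4*(-824) = 3296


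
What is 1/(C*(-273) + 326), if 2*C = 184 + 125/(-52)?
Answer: -8/195695 ≈ -4.0880e-5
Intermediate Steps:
C = 9443/104 (C = (184 + 125/(-52))/2 = (184 + 125*(-1/52))/2 = (184 - 125/52)/2 = (½)*(9443/52) = 9443/104 ≈ 90.798)
1/(C*(-273) + 326) = 1/((9443/104)*(-273) + 326) = 1/(-198303/8 + 326) = 1/(-195695/8) = -8/195695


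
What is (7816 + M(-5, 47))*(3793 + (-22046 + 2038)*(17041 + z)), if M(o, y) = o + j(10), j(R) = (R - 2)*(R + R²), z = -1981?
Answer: -2618743326717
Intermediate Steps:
j(R) = (-2 + R)*(R + R²)
M(o, y) = 880 + o (M(o, y) = o + 10*(-2 + 10² - 1*10) = o + 10*(-2 + 100 - 10) = o + 10*88 = o + 880 = 880 + o)
(7816 + M(-5, 47))*(3793 + (-22046 + 2038)*(17041 + z)) = (7816 + (880 - 5))*(3793 + (-22046 + 2038)*(17041 - 1981)) = (7816 + 875)*(3793 - 20008*15060) = 8691*(3793 - 301320480) = 8691*(-301316687) = -2618743326717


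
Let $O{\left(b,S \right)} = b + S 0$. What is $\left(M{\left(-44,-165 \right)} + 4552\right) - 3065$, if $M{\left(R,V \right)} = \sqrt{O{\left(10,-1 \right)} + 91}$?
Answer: $1487 + \sqrt{101} \approx 1497.1$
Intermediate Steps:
$O{\left(b,S \right)} = b$ ($O{\left(b,S \right)} = b + 0 = b$)
$M{\left(R,V \right)} = \sqrt{101}$ ($M{\left(R,V \right)} = \sqrt{10 + 91} = \sqrt{101}$)
$\left(M{\left(-44,-165 \right)} + 4552\right) - 3065 = \left(\sqrt{101} + 4552\right) - 3065 = \left(4552 + \sqrt{101}\right) - 3065 = 1487 + \sqrt{101}$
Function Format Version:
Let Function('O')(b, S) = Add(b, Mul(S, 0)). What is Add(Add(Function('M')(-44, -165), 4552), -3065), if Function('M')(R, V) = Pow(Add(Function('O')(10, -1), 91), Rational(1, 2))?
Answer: Add(1487, Pow(101, Rational(1, 2))) ≈ 1497.1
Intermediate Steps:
Function('O')(b, S) = b (Function('O')(b, S) = Add(b, 0) = b)
Function('M')(R, V) = Pow(101, Rational(1, 2)) (Function('M')(R, V) = Pow(Add(10, 91), Rational(1, 2)) = Pow(101, Rational(1, 2)))
Add(Add(Function('M')(-44, -165), 4552), -3065) = Add(Add(Pow(101, Rational(1, 2)), 4552), -3065) = Add(Add(4552, Pow(101, Rational(1, 2))), -3065) = Add(1487, Pow(101, Rational(1, 2)))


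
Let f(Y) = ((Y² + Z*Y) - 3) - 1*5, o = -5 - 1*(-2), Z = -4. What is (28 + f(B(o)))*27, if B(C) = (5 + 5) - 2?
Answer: 1404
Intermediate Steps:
o = -3 (o = -5 + 2 = -3)
B(C) = 8 (B(C) = 10 - 2 = 8)
f(Y) = -8 + Y² - 4*Y (f(Y) = ((Y² - 4*Y) - 3) - 1*5 = (-3 + Y² - 4*Y) - 5 = -8 + Y² - 4*Y)
(28 + f(B(o)))*27 = (28 + (-8 + 8² - 4*8))*27 = (28 + (-8 + 64 - 32))*27 = (28 + 24)*27 = 52*27 = 1404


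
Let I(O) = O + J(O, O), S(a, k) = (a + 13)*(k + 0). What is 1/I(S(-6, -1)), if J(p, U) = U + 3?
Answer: -1/11 ≈ -0.090909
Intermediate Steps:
J(p, U) = 3 + U
S(a, k) = k*(13 + a) (S(a, k) = (13 + a)*k = k*(13 + a))
I(O) = 3 + 2*O (I(O) = O + (3 + O) = 3 + 2*O)
1/I(S(-6, -1)) = 1/(3 + 2*(-(13 - 6))) = 1/(3 + 2*(-1*7)) = 1/(3 + 2*(-7)) = 1/(3 - 14) = 1/(-11) = -1/11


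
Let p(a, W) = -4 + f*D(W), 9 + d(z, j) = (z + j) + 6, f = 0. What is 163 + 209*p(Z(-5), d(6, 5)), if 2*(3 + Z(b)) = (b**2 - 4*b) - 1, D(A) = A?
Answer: -673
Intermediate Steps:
Z(b) = -7/2 + b**2/2 - 2*b (Z(b) = -3 + ((b**2 - 4*b) - 1)/2 = -3 + (-1 + b**2 - 4*b)/2 = -3 + (-1/2 + b**2/2 - 2*b) = -7/2 + b**2/2 - 2*b)
d(z, j) = -3 + j + z (d(z, j) = -9 + ((z + j) + 6) = -9 + ((j + z) + 6) = -9 + (6 + j + z) = -3 + j + z)
p(a, W) = -4 (p(a, W) = -4 + 0*W = -4 + 0 = -4)
163 + 209*p(Z(-5), d(6, 5)) = 163 + 209*(-4) = 163 - 836 = -673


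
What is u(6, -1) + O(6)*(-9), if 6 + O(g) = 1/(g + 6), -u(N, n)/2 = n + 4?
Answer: 189/4 ≈ 47.250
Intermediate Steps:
u(N, n) = -8 - 2*n (u(N, n) = -2*(n + 4) = -2*(4 + n) = -8 - 2*n)
O(g) = -6 + 1/(6 + g) (O(g) = -6 + 1/(g + 6) = -6 + 1/(6 + g))
u(6, -1) + O(6)*(-9) = (-8 - 2*(-1)) + ((-35 - 6*6)/(6 + 6))*(-9) = (-8 + 2) + ((-35 - 36)/12)*(-9) = -6 + ((1/12)*(-71))*(-9) = -6 - 71/12*(-9) = -6 + 213/4 = 189/4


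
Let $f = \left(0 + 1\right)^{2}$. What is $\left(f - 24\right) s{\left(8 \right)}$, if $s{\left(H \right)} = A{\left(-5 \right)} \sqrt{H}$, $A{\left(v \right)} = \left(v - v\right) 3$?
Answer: $0$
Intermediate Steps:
$f = 1$ ($f = 1^{2} = 1$)
$A{\left(v \right)} = 0$ ($A{\left(v \right)} = 0 \cdot 3 = 0$)
$s{\left(H \right)} = 0$ ($s{\left(H \right)} = 0 \sqrt{H} = 0$)
$\left(f - 24\right) s{\left(8 \right)} = \left(1 - 24\right) 0 = \left(-23\right) 0 = 0$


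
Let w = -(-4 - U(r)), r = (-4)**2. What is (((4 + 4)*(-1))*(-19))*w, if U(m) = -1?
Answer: 456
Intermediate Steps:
r = 16
w = 3 (w = -(-4 - 1*(-1)) = -(-4 + 1) = -1*(-3) = 3)
(((4 + 4)*(-1))*(-19))*w = (((4 + 4)*(-1))*(-19))*3 = ((8*(-1))*(-19))*3 = -8*(-19)*3 = 152*3 = 456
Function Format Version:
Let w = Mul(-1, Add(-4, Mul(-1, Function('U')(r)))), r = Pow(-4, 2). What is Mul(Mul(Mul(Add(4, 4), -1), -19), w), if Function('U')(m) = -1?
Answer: 456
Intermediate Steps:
r = 16
w = 3 (w = Mul(-1, Add(-4, Mul(-1, -1))) = Mul(-1, Add(-4, 1)) = Mul(-1, -3) = 3)
Mul(Mul(Mul(Add(4, 4), -1), -19), w) = Mul(Mul(Mul(Add(4, 4), -1), -19), 3) = Mul(Mul(Mul(8, -1), -19), 3) = Mul(Mul(-8, -19), 3) = Mul(152, 3) = 456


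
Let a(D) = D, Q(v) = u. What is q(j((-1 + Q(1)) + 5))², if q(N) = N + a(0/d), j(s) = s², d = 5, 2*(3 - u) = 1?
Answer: 28561/16 ≈ 1785.1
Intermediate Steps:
u = 5/2 (u = 3 - ½*1 = 3 - ½ = 5/2 ≈ 2.5000)
Q(v) = 5/2
q(N) = N (q(N) = N + 0/5 = N + 0*(⅕) = N + 0 = N)
q(j((-1 + Q(1)) + 5))² = (((-1 + 5/2) + 5)²)² = ((3/2 + 5)²)² = ((13/2)²)² = (169/4)² = 28561/16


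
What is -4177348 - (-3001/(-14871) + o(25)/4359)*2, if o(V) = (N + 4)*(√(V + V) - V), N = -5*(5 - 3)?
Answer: -90262320290930/21607563 + 20*√2/1453 ≈ -4.1773e+6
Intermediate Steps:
N = -10 (N = -5*2 = -10)
o(V) = 6*V - 6*√2*√V (o(V) = (-10 + 4)*(√(V + V) - V) = -6*(√(2*V) - V) = -6*(√2*√V - V) = -6*(-V + √2*√V) = 6*V - 6*√2*√V)
-4177348 - (-3001/(-14871) + o(25)/4359)*2 = -4177348 - (-3001/(-14871) + (6*25 - 6*√2*√25)/4359)*2 = -4177348 - (-3001*(-1/14871) + (150 - 6*√2*5)*(1/4359))*2 = -4177348 - (3001/14871 + (150 - 30*√2)*(1/4359))*2 = -4177348 - (3001/14871 + (50/1453 - 10*√2/1453))*2 = -4177348 - (5104003/21607563 - 10*√2/1453)*2 = -4177348 - (10208006/21607563 - 20*√2/1453) = -4177348 + (-10208006/21607563 + 20*√2/1453) = -90262320290930/21607563 + 20*√2/1453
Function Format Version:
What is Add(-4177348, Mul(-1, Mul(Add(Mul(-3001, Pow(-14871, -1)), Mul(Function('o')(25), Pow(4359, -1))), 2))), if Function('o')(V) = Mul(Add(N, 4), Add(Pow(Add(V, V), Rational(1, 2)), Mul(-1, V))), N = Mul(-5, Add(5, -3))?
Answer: Add(Rational(-90262320290930, 21607563), Mul(Rational(20, 1453), Pow(2, Rational(1, 2)))) ≈ -4.1773e+6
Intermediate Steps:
N = -10 (N = Mul(-5, 2) = -10)
Function('o')(V) = Add(Mul(6, V), Mul(-6, Pow(2, Rational(1, 2)), Pow(V, Rational(1, 2)))) (Function('o')(V) = Mul(Add(-10, 4), Add(Pow(Add(V, V), Rational(1, 2)), Mul(-1, V))) = Mul(-6, Add(Pow(Mul(2, V), Rational(1, 2)), Mul(-1, V))) = Mul(-6, Add(Mul(Pow(2, Rational(1, 2)), Pow(V, Rational(1, 2))), Mul(-1, V))) = Mul(-6, Add(Mul(-1, V), Mul(Pow(2, Rational(1, 2)), Pow(V, Rational(1, 2))))) = Add(Mul(6, V), Mul(-6, Pow(2, Rational(1, 2)), Pow(V, Rational(1, 2)))))
Add(-4177348, Mul(-1, Mul(Add(Mul(-3001, Pow(-14871, -1)), Mul(Function('o')(25), Pow(4359, -1))), 2))) = Add(-4177348, Mul(-1, Mul(Add(Mul(-3001, Pow(-14871, -1)), Mul(Add(Mul(6, 25), Mul(-6, Pow(2, Rational(1, 2)), Pow(25, Rational(1, 2)))), Pow(4359, -1))), 2))) = Add(-4177348, Mul(-1, Mul(Add(Mul(-3001, Rational(-1, 14871)), Mul(Add(150, Mul(-6, Pow(2, Rational(1, 2)), 5)), Rational(1, 4359))), 2))) = Add(-4177348, Mul(-1, Mul(Add(Rational(3001, 14871), Mul(Add(150, Mul(-30, Pow(2, Rational(1, 2)))), Rational(1, 4359))), 2))) = Add(-4177348, Mul(-1, Mul(Add(Rational(3001, 14871), Add(Rational(50, 1453), Mul(Rational(-10, 1453), Pow(2, Rational(1, 2))))), 2))) = Add(-4177348, Mul(-1, Mul(Add(Rational(5104003, 21607563), Mul(Rational(-10, 1453), Pow(2, Rational(1, 2)))), 2))) = Add(-4177348, Mul(-1, Add(Rational(10208006, 21607563), Mul(Rational(-20, 1453), Pow(2, Rational(1, 2)))))) = Add(-4177348, Add(Rational(-10208006, 21607563), Mul(Rational(20, 1453), Pow(2, Rational(1, 2))))) = Add(Rational(-90262320290930, 21607563), Mul(Rational(20, 1453), Pow(2, Rational(1, 2))))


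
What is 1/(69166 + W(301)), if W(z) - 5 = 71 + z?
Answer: 1/69543 ≈ 1.4380e-5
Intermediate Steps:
W(z) = 76 + z (W(z) = 5 + (71 + z) = 76 + z)
1/(69166 + W(301)) = 1/(69166 + (76 + 301)) = 1/(69166 + 377) = 1/69543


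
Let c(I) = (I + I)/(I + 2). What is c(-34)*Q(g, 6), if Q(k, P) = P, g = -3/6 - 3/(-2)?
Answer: 51/4 ≈ 12.750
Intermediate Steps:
c(I) = 2*I/(2 + I) (c(I) = (2*I)/(2 + I) = 2*I/(2 + I))
g = 1 (g = -3*1/6 - 3*(-1/2) = -1/2 + 3/2 = 1)
c(-34)*Q(g, 6) = (2*(-34)/(2 - 34))*6 = (2*(-34)/(-32))*6 = (2*(-34)*(-1/32))*6 = (17/8)*6 = 51/4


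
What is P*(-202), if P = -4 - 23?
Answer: 5454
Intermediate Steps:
P = -27
P*(-202) = -27*(-202) = 5454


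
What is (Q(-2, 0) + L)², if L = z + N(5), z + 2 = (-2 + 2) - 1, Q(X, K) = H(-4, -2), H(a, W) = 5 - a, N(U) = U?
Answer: 121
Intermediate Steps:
Q(X, K) = 9 (Q(X, K) = 5 - 1*(-4) = 5 + 4 = 9)
z = -3 (z = -2 + ((-2 + 2) - 1) = -2 + (0 - 1) = -2 - 1 = -3)
L = 2 (L = -3 + 5 = 2)
(Q(-2, 0) + L)² = (9 + 2)² = 11² = 121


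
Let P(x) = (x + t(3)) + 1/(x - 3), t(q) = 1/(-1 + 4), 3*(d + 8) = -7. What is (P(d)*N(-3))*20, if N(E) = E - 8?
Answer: 4433/2 ≈ 2216.5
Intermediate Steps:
d = -31/3 (d = -8 + (1/3)*(-7) = -8 - 7/3 = -31/3 ≈ -10.333)
N(E) = -8 + E
t(q) = 1/3
P(x) = 1/3 + x + 1/(-3 + x) (P(x) = (x + 1/3) + 1/(x - 3) = (1/3 + x) + 1/(-3 + x) = 1/3 + x + 1/(-3 + x))
(P(d)*N(-3))*20 = (((1/3)*(-31/3)*(-8 + 3*(-31/3))/(-3 - 31/3))*(-8 - 3))*20 = (((1/3)*(-31/3)*(-8 - 31)/(-40/3))*(-11))*20 = (((1/3)*(-31/3)*(-3/40)*(-39))*(-11))*20 = -403/40*(-11)*20 = (4433/40)*20 = 4433/2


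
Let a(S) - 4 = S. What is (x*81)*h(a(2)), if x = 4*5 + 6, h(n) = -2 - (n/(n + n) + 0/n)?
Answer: -5265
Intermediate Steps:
a(S) = 4 + S
h(n) = -5/2 (h(n) = -2 - (n/((2*n)) + 0) = -2 - (n*(1/(2*n)) + 0) = -2 - (½ + 0) = -2 - 1*½ = -2 - ½ = -5/2)
x = 26 (x = 20 + 6 = 26)
(x*81)*h(a(2)) = (26*81)*(-5/2) = 2106*(-5/2) = -5265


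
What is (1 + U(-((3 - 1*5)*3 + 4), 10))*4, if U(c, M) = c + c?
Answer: 20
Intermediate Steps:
U(c, M) = 2*c
(1 + U(-((3 - 1*5)*3 + 4), 10))*4 = (1 + 2*(-((3 - 1*5)*3 + 4)))*4 = (1 + 2*(-((3 - 5)*3 + 4)))*4 = (1 + 2*(-(-2*3 + 4)))*4 = (1 + 2*(-(-6 + 4)))*4 = (1 + 2*(-1*(-2)))*4 = (1 + 2*2)*4 = (1 + 4)*4 = 5*4 = 20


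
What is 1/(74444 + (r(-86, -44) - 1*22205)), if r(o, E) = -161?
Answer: 1/52078 ≈ 1.9202e-5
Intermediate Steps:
1/(74444 + (r(-86, -44) - 1*22205)) = 1/(74444 + (-161 - 1*22205)) = 1/(74444 + (-161 - 22205)) = 1/(74444 - 22366) = 1/52078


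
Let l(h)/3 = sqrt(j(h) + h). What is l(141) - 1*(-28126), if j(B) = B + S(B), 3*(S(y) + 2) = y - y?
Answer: 28126 + 6*sqrt(70) ≈ 28176.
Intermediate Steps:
S(y) = -2 (S(y) = -2 + (y - y)/3 = -2 + (1/3)*0 = -2 + 0 = -2)
j(B) = -2 + B (j(B) = B - 2 = -2 + B)
l(h) = 3*sqrt(-2 + 2*h) (l(h) = 3*sqrt((-2 + h) + h) = 3*sqrt(-2 + 2*h))
l(141) - 1*(-28126) = 3*sqrt(-2 + 2*141) - 1*(-28126) = 3*sqrt(-2 + 282) + 28126 = 3*sqrt(280) + 28126 = 3*(2*sqrt(70)) + 28126 = 6*sqrt(70) + 28126 = 28126 + 6*sqrt(70)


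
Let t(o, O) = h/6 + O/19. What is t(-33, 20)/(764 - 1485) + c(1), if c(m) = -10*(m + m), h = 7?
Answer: -1644133/82194 ≈ -20.003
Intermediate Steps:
t(o, O) = 7/6 + O/19
c(m) = -20*m
t(-33, 20)/(764 - 1485) + c(1) = (7/6 + (1/19)*20)/(764 - 1485) - 20*1 = (7/6 + 20/19)/(-721) - 20 = -1/721*253/114 - 20 = -253/82194 - 20 = -1644133/82194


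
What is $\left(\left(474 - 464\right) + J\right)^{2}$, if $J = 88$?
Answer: $9604$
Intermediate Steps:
$\left(\left(474 - 464\right) + J\right)^{2} = \left(\left(474 - 464\right) + 88\right)^{2} = \left(10 + 88\right)^{2} = 98^{2} = 9604$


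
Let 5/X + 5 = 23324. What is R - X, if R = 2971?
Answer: 69280744/23319 ≈ 2971.0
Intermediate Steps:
X = 5/23319 (X = 5/(-5 + 23324) = 5/23319 ≈ 0.00021442)
R - X = 2971 - 1*5/23319 = 2971 - 5/23319 = 69280744/23319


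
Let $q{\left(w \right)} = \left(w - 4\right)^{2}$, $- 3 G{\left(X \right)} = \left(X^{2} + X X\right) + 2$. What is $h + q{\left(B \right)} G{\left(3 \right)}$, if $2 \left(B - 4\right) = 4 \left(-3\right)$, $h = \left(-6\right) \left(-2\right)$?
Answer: $-228$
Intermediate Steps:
$h = 12$
$B = -2$ ($B = 4 + \frac{4 \left(-3\right)}{2} = 4 + \frac{1}{2} \left(-12\right) = 4 - 6 = -2$)
$G{\left(X \right)} = - \frac{2}{3} - \frac{2 X^{2}}{3}$ ($G{\left(X \right)} = - \frac{\left(X^{2} + X X\right) + 2}{3} = - \frac{\left(X^{2} + X^{2}\right) + 2}{3} = - \frac{2 X^{2} + 2}{3} = - \frac{2 + 2 X^{2}}{3} = - \frac{2}{3} - \frac{2 X^{2}}{3}$)
$q{\left(w \right)} = \left(-4 + w\right)^{2}$
$h + q{\left(B \right)} G{\left(3 \right)} = 12 + \left(-4 - 2\right)^{2} \left(- \frac{2}{3} - \frac{2 \cdot 3^{2}}{3}\right) = 12 + \left(-6\right)^{2} \left(- \frac{2}{3} - 6\right) = 12 + 36 \left(- \frac{2}{3} - 6\right) = 12 + 36 \left(- \frac{20}{3}\right) = 12 - 240 = -228$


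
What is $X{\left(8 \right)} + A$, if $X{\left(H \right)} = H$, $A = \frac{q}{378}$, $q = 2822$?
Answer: $\frac{2923}{189} \approx 15.466$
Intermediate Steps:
$A = \frac{1411}{189}$ ($A = \frac{2822}{378} = 2822 \cdot \frac{1}{378} = \frac{1411}{189} \approx 7.4656$)
$X{\left(8 \right)} + A = 8 + \frac{1411}{189} = \frac{2923}{189}$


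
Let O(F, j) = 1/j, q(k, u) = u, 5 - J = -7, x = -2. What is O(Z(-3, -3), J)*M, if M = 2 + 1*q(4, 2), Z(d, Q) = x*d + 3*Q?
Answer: 1/3 ≈ 0.33333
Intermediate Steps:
J = 12 (J = 5 - 1*(-7) = 5 + 7 = 12)
Z(d, Q) = -2*d + 3*Q
M = 4 (M = 2 + 1*2 = 2 + 2 = 4)
O(Z(-3, -3), J)*M = 4/12 = (1/12)*4 = 1/3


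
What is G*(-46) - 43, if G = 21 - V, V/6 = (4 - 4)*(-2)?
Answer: -1009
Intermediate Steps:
V = 0 (V = 6*((4 - 4)*(-2)) = 6*(0*(-2)) = 6*0 = 0)
G = 21 (G = 21 - 1*0 = 21 + 0 = 21)
G*(-46) - 43 = 21*(-46) - 43 = -966 - 43 = -1009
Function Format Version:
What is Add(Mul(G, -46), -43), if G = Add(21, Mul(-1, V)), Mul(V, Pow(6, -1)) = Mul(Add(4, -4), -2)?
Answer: -1009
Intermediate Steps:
V = 0 (V = Mul(6, Mul(Add(4, -4), -2)) = Mul(6, Mul(0, -2)) = Mul(6, 0) = 0)
G = 21 (G = Add(21, Mul(-1, 0)) = Add(21, 0) = 21)
Add(Mul(G, -46), -43) = Add(Mul(21, -46), -43) = Add(-966, -43) = -1009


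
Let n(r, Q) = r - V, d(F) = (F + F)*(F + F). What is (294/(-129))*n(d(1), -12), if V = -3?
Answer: -686/43 ≈ -15.953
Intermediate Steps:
d(F) = 4*F² (d(F) = (2*F)*(2*F) = 4*F²)
n(r, Q) = 3 + r (n(r, Q) = r - 1*(-3) = r + 3 = 3 + r)
(294/(-129))*n(d(1), -12) = (294/(-129))*(3 + 4*1²) = (294*(-1/129))*(3 + 4*1) = -98*(3 + 4)/43 = -98/43*7 = -686/43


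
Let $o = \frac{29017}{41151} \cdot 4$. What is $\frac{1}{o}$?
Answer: $\frac{41151}{116068} \approx 0.35454$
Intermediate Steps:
$o = \frac{116068}{41151}$ ($o = 29017 \cdot \frac{1}{41151} \cdot 4 = \frac{29017}{41151} \cdot 4 = \frac{116068}{41151} \approx 2.8205$)
$\frac{1}{o} = \frac{1}{\frac{116068}{41151}} = \frac{41151}{116068}$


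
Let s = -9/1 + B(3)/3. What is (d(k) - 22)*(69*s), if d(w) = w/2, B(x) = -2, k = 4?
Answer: 13340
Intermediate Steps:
d(w) = w/2 (d(w) = w*(½) = w/2)
s = -29/3 (s = -9/1 - 2/3 = -9*1 - 2*⅓ = -9 - ⅔ = -29/3 ≈ -9.6667)
(d(k) - 22)*(69*s) = ((½)*4 - 22)*(69*(-29/3)) = (2 - 22)*(-667) = -20*(-667) = 13340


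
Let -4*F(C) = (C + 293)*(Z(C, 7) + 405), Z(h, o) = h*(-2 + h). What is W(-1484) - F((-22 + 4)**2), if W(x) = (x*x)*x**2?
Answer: 19399790578405/4 ≈ 4.8499e+12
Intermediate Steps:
W(x) = x**4 (W(x) = x**2*x**2 = x**4)
F(C) = -(293 + C)*(405 + C*(-2 + C))/4 (F(C) = -(C + 293)*(C*(-2 + C) + 405)/4 = -(293 + C)*(405 + C*(-2 + C))/4)
W(-1484) - F((-22 + 4)**2) = (-1484)**4 - (-118665/4 - 291*(-22 + 4)**4/4 - (-22 + 4)**6/4 + 181*(-22 + 4)**2/4) = 4849931489536 - (-118665/4 - 291*((-18)**2)**2/4 - ((-18)**2)**3/4 + (181/4)*(-18)**2) = 4849931489536 - (-118665/4 - 291/4*324**2 - 1/4*324**3 + (181/4)*324) = 4849931489536 - (-118665/4 - 291/4*104976 - 1/4*34012224 + 14661) = 4849931489536 - (-118665/4 - 7637004 - 8503056 + 14661) = 4849931489536 - 1*(-64620261/4) = 4849931489536 + 64620261/4 = 19399790578405/4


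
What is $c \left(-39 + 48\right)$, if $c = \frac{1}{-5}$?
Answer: $- \frac{9}{5} \approx -1.8$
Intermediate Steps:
$c = - \frac{1}{5} \approx -0.2$
$c \left(-39 + 48\right) = - \frac{-39 + 48}{5} = \left(- \frac{1}{5}\right) 9 = - \frac{9}{5}$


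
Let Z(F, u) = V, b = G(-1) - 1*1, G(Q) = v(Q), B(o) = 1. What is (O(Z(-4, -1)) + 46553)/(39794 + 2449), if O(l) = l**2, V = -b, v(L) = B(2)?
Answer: 46553/42243 ≈ 1.1020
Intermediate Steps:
v(L) = 1
G(Q) = 1
b = 0 (b = 1 - 1*1 = 1 - 1 = 0)
V = 0 (V = -1*0 = 0)
Z(F, u) = 0
(O(Z(-4, -1)) + 46553)/(39794 + 2449) = (0**2 + 46553)/(39794 + 2449) = (0 + 46553)/42243 = 46553*(1/42243) = 46553/42243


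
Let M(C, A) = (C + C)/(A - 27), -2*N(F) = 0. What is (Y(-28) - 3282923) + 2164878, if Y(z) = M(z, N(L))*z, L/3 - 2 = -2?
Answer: -30188783/27 ≈ -1.1181e+6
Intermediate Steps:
L = 0 (L = 6 + 3*(-2) = 6 - 6 = 0)
N(F) = 0 (N(F) = -1/2*0 = 0)
M(C, A) = 2*C/(-27 + A) (M(C, A) = (2*C)/(-27 + A) = 2*C/(-27 + A))
Y(z) = -2*z**2/27 (Y(z) = (2*z/(-27 + 0))*z = (2*z/(-27))*z = (2*z*(-1/27))*z = (-2*z/27)*z = -2*z**2/27)
(Y(-28) - 3282923) + 2164878 = (-2/27*(-28)**2 - 3282923) + 2164878 = (-2/27*784 - 3282923) + 2164878 = (-1568/27 - 3282923) + 2164878 = -88640489/27 + 2164878 = -30188783/27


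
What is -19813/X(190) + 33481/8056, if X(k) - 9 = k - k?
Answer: -159312199/72504 ≈ -2197.3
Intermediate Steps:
X(k) = 9 (X(k) = 9 + (k - k) = 9 + 0 = 9)
-19813/X(190) + 33481/8056 = -19813/9 + 33481/8056 = -159312199/72504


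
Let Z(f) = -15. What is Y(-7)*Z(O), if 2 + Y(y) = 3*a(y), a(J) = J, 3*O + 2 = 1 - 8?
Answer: 345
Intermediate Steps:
O = -3 (O = -⅔ + (1 - 8)/3 = -⅔ + (⅓)*(-7) = -⅔ - 7/3 = -3)
Y(y) = -2 + 3*y
Y(-7)*Z(O) = (-2 + 3*(-7))*(-15) = (-2 - 21)*(-15) = -23*(-15) = 345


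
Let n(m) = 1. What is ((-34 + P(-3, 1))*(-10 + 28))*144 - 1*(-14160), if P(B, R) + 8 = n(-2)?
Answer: -92112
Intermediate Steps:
P(B, R) = -7 (P(B, R) = -8 + 1 = -7)
((-34 + P(-3, 1))*(-10 + 28))*144 - 1*(-14160) = ((-34 - 7)*(-10 + 28))*144 - 1*(-14160) = -41*18*144 + 14160 = -738*144 + 14160 = -106272 + 14160 = -92112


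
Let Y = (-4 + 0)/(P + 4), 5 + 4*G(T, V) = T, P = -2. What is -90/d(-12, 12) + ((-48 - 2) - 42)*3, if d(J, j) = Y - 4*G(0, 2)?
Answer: -306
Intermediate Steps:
G(T, V) = -5/4 + T/4
Y = -2 (Y = (-4 + 0)/(-2 + 4) = -4/2 = -4*½ = -2)
d(J, j) = 3 (d(J, j) = -2 - 4*(-5/4 + (¼)*0) = -2 - 4*(-5/4 + 0) = -2 - 4*(-5/4) = -2 + 5 = 3)
-90/d(-12, 12) + ((-48 - 2) - 42)*3 = -90/3 + ((-48 - 2) - 42)*3 = -90*⅓ + (-50 - 42)*3 = -30 - 92*3 = -30 - 276 = -306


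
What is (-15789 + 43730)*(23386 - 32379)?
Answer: -251273413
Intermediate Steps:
(-15789 + 43730)*(23386 - 32379) = 27941*(-8993) = -251273413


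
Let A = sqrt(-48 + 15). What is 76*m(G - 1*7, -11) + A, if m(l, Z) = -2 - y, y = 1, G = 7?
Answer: -228 + I*sqrt(33) ≈ -228.0 + 5.7446*I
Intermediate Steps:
A = I*sqrt(33) (A = sqrt(-33) = I*sqrt(33) ≈ 5.7446*I)
m(l, Z) = -3 (m(l, Z) = -2 - 1*1 = -2 - 1 = -3)
76*m(G - 1*7, -11) + A = 76*(-3) + I*sqrt(33) = -228 + I*sqrt(33)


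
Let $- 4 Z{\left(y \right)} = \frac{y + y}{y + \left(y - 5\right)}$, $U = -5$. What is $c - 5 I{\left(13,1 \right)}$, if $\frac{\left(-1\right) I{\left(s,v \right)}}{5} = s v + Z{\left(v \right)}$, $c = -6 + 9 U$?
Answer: $\frac{1669}{6} \approx 278.17$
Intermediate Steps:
$Z{\left(y \right)} = - \frac{y}{2 \left(-5 + 2 y\right)}$ ($Z{\left(y \right)} = - \frac{\left(y + y\right) \frac{1}{y + \left(y - 5\right)}}{4} = - \frac{2 y \frac{1}{y + \left(-5 + y\right)}}{4} = - \frac{2 y \frac{1}{-5 + 2 y}}{4} = - \frac{y}{2 \left(-5 + 2 y\right)}$)
$c = -51$ ($c = -6 + 9 \left(-5\right) = -6 - 45 = -51$)
$I{\left(s,v \right)} = - 5 s v + \frac{5 v}{-10 + 4 v}$ ($I{\left(s,v \right)} = - 5 \left(s v - \frac{v}{-10 + 4 v}\right) = - 5 s v + \frac{5 v}{-10 + 4 v}$)
$c - 5 I{\left(13,1 \right)} = -51 - 5 \cdot \frac{5}{2} \cdot 1 \frac{1}{-5 + 2 \cdot 1} \left(1 - 26 \left(-5 + 2 \cdot 1\right)\right) = -51 - 5 \cdot \frac{5}{2} \cdot 1 \frac{1}{-5 + 2} \left(1 - 26 \left(-5 + 2\right)\right) = -51 - 5 \cdot \frac{5}{2} \cdot 1 \frac{1}{-3} \left(1 - 26 \left(-3\right)\right) = -51 - 5 \cdot \frac{5}{2} \cdot 1 \left(- \frac{1}{3}\right) \left(1 + 78\right) = -51 - 5 \cdot \frac{5}{2} \cdot 1 \left(- \frac{1}{3}\right) 79 = -51 - - \frac{1975}{6} = -51 + \frac{1975}{6} = \frac{1669}{6}$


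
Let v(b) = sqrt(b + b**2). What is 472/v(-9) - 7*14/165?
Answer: -98/165 + 118*sqrt(2)/3 ≈ 55.032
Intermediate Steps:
472/v(-9) - 7*14/165 = 472/(sqrt(-9*(1 - 9))) - 7*14/165 = 472/(sqrt(-9*(-8))) - 98*1/165 = 472/(sqrt(72)) - 98/165 = 472/((6*sqrt(2))) - 98/165 = 472*(sqrt(2)/12) - 98/165 = 118*sqrt(2)/3 - 98/165 = -98/165 + 118*sqrt(2)/3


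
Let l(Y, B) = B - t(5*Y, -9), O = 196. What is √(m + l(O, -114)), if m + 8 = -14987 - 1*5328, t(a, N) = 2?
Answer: 3*I*√2271 ≈ 142.97*I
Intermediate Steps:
m = -20323 (m = -8 + (-14987 - 1*5328) = -8 + (-14987 - 5328) = -8 - 20315 = -20323)
l(Y, B) = -2 + B (l(Y, B) = B - 1*2 = B - 2 = -2 + B)
√(m + l(O, -114)) = √(-20323 + (-2 - 114)) = √(-20323 - 116) = √(-20439) = 3*I*√2271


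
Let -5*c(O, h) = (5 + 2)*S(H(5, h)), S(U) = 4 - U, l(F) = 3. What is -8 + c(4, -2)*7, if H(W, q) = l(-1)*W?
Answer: 499/5 ≈ 99.800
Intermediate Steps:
H(W, q) = 3*W
c(O, h) = 77/5 (c(O, h) = -(5 + 2)*(4 - 3*5)/5 = -7*(4 - 1*15)/5 = -7*(4 - 15)/5 = -7*(-11)/5 = -⅕*(-77) = 77/5)
-8 + c(4, -2)*7 = -8 + (77/5)*7 = -8 + 539/5 = 499/5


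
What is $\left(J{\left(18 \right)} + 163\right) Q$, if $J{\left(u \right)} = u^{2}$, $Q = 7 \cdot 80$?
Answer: $272720$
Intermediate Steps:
$Q = 560$
$\left(J{\left(18 \right)} + 163\right) Q = \left(18^{2} + 163\right) 560 = \left(324 + 163\right) 560 = 487 \cdot 560 = 272720$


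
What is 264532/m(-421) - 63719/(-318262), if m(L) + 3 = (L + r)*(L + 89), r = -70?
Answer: 13511036265/7411367194 ≈ 1.8230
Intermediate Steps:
m(L) = -3 + (-70 + L)*(89 + L) (m(L) = -3 + (L - 70)*(L + 89) = -3 + (-70 + L)*(89 + L))
264532/m(-421) - 63719/(-318262) = 264532/(-6233 + (-421)² + 19*(-421)) - 63719/(-318262) = 264532/(-6233 + 177241 - 7999) - 63719*(-1/318262) = 264532/163009 + 63719/318262 = 13511036265/7411367194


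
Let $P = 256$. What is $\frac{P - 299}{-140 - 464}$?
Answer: $\frac{43}{604} \approx 0.071192$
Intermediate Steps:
$\frac{P - 299}{-140 - 464} = \frac{256 - 299}{-140 - 464} = - \frac{43}{-604} = \left(-43\right) \left(- \frac{1}{604}\right) = \frac{43}{604}$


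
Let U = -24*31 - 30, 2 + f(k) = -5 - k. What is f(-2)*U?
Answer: 3870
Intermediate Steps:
f(k) = -7 - k (f(k) = -2 + (-5 - k) = -7 - k)
U = -774 (U = -744 - 30 = -774)
f(-2)*U = (-7 - 1*(-2))*(-774) = (-7 + 2)*(-774) = -5*(-774) = 3870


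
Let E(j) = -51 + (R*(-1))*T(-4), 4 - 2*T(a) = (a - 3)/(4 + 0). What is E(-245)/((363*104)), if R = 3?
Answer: -159/100672 ≈ -0.0015794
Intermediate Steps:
T(a) = 19/8 - a/8 (T(a) = 2 - (a - 3)/(2*(4 + 0)) = 2 - (-3 + a)/(2*4) = 2 - (-¾ + a/4)/2 = 2 + (3/8 - a/8) = 19/8 - a/8)
E(j) = -477/8 (E(j) = -51 + (3*(-1))*(19/8 - ⅛*(-4)) = -51 - 3*(19/8 + ½) = -51 - 3*23/8 = -51 - 69/8 = -477/8)
E(-245)/((363*104)) = -477/(8*(363*104)) = -477/8/37752 = -477/8*1/37752 = -159/100672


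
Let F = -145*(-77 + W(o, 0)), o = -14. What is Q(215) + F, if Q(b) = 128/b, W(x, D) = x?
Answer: 2837053/215 ≈ 13196.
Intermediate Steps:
F = 13195 (F = -145*(-77 - 14) = -145*(-91) = 13195)
Q(215) + F = 128/215 + 13195 = 2837053/215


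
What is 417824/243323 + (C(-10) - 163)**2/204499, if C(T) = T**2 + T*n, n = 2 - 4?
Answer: 85894494403/49759310177 ≈ 1.7262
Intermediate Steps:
n = -2
C(T) = T**2 - 2*T (C(T) = T**2 + T*(-2) = T**2 - 2*T)
417824/243323 + (C(-10) - 163)**2/204499 = 417824/243323 + (-10*(-2 - 10) - 163)**2/204499 = 417824*(1/243323) + (-10*(-12) - 163)**2*(1/204499) = 417824/243323 + (120 - 163)**2*(1/204499) = 417824/243323 + (-43)**2*(1/204499) = 417824/243323 + 1849*(1/204499) = 417824/243323 + 1849/204499 = 85894494403/49759310177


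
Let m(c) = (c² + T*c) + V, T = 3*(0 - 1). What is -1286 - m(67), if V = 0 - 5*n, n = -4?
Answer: -5594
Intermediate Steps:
V = 20 (V = 0 - 5*(-4) = 0 + 20 = 20)
T = -3 (T = 3*(-1) = -3)
m(c) = 20 + c² - 3*c (m(c) = (c² - 3*c) + 20 = 20 + c² - 3*c)
-1286 - m(67) = -1286 - (20 + 67² - 3*67) = -1286 - (20 + 4489 - 201) = -1286 - 1*4308 = -1286 - 4308 = -5594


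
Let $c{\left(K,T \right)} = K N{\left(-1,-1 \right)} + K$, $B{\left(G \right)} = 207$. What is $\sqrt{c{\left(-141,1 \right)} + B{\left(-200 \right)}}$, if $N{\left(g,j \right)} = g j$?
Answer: $5 i \sqrt{3} \approx 8.6602 i$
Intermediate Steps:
$c{\left(K,T \right)} = 2 K$ ($c{\left(K,T \right)} = K \left(\left(-1\right) \left(-1\right)\right) + K = K 1 + K = K + K = 2 K$)
$\sqrt{c{\left(-141,1 \right)} + B{\left(-200 \right)}} = \sqrt{2 \left(-141\right) + 207} = \sqrt{-282 + 207} = \sqrt{-75} = 5 i \sqrt{3}$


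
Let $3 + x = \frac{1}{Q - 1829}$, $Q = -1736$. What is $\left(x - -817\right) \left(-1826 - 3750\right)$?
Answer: $- \frac{16181044584}{3565} \approx -4.5389 \cdot 10^{6}$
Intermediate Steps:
$x = - \frac{10696}{3565}$ ($x = -3 + \frac{1}{-1736 - 1829} = -3 + \frac{1}{-3565} = -3 - \frac{1}{3565} = - \frac{10696}{3565} \approx -3.0003$)
$\left(x - -817\right) \left(-1826 - 3750\right) = \left(- \frac{10696}{3565} - -817\right) \left(-1826 - 3750\right) = \left(- \frac{10696}{3565} + \left(-323 + 1140\right)\right) \left(-5576\right) = \left(- \frac{10696}{3565} + 817\right) \left(-5576\right) = \frac{2901909}{3565} \left(-5576\right) = - \frac{16181044584}{3565}$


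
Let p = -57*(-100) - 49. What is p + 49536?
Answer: 55187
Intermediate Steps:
p = 5651 (p = 5700 - 49 = 5651)
p + 49536 = 5651 + 49536 = 55187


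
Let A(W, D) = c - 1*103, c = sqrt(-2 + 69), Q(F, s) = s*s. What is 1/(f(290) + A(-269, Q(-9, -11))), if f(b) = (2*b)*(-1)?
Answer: -683/466422 - sqrt(67)/466422 ≈ -0.0014819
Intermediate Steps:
Q(F, s) = s**2
c = sqrt(67) ≈ 8.1853
A(W, D) = -103 + sqrt(67) (A(W, D) = sqrt(67) - 1*103 = sqrt(67) - 103 = -103 + sqrt(67))
f(b) = -2*b
1/(f(290) + A(-269, Q(-9, -11))) = 1/(-2*290 + (-103 + sqrt(67))) = 1/(-580 + (-103 + sqrt(67))) = 1/(-683 + sqrt(67))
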